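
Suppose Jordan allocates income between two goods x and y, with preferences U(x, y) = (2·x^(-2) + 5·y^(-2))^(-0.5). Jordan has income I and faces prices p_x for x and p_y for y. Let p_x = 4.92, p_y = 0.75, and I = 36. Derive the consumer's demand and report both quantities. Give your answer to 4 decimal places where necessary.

With the ratio pinned down, the budget gives x* = I/(p_x + p_y·(y/x)) and y* = (y/x)·x*.
Numerically y/x = 2.540668, so x* = 36/(4.92 + 0.75·2.540668) = 5.2743 and y* = 2.540668·5.2743 = 13.4003.

x* = 5.2743, y* = 13.4003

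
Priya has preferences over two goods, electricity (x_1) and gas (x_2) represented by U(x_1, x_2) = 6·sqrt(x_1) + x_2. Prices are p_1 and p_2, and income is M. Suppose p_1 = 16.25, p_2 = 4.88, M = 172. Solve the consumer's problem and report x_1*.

Utility is quasi-linear in x_2; the FOC for x_1 is 3/√x_1 = p_1/p_2.
Solve: √x_1 = 3·p_2/p_1, so x_1*(p_1,p_2) = (3·p_2/p_1)², and x_2* = (M − p_1·x_1*)/p_2.
Plugging in: x_1* = (3·4.88/16.25)² = 0.8117.

x_1* = 0.8117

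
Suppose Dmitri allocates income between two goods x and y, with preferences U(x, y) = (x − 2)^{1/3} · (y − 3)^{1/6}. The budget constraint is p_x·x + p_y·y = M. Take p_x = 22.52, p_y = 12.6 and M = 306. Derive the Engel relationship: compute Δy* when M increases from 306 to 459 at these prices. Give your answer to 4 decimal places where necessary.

This is Cobb-Douglas in (x−2, y−3): tangency gives 1/3·p_y·(y−3) = 1/6·p_x·(x−2).
After buying the subsistence bundle (2, 3), a share 2/3 of the remaining income goes to x: x* = 2 + 2/3·(M − 2p_x − 3p_y)/p_x.
Discretionary income = 306 − 2·22.52 − 3·12.6 = 223.16; y* = 3 + 1/3·223.16/12.6 = 8.9037.
At M' = 459: y* = 12.9513. Change: 12.9513 − 8.9037 = 4.0476.

Δy* = 4.0476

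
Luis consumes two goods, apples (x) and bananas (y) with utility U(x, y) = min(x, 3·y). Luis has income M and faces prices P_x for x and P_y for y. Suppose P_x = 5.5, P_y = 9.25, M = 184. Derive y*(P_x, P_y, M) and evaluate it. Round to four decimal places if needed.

With perfect complements, no substitution: consume in ratio x:y = 3:1.
Budget: P_x·x + P_y·(1/3)·x = M, so (3·P_x + P_y)·x = 3·M.
Demand: x*(P_x,P_y,M) = 3·M/(3·P_x + P_y), y* = M/(3·P_x + P_y).
Here 3·5.5 + 9.25 = 25.75, giving y* = 7.1456.

y* = 7.1456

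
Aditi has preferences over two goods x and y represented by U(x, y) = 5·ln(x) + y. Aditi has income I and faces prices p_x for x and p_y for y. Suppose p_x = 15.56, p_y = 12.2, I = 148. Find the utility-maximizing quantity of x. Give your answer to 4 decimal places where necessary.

x* = 3.9203

MU_x = 5/x, MU_y = 1. Tangency: 5/x = p_x/p_y.
So x*(p_x,p_y) = 5·p_y/p_x, independent of income; and y* = (I − 5·p_y)/p_y.
At the given prices: x* = 5·12.2/15.56 = 3.9203.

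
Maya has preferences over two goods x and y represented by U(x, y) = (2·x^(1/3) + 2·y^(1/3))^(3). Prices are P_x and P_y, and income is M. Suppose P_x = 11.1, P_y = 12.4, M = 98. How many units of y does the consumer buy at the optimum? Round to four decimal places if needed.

From the CES first-order condition, (y/x)^(2/3) = P_x/P_y.
Solve for the ratio: y/x = [P_x/P_y]^(1.5).
With the ratio pinned down, the budget gives x* = M/(P_x + P_y·(y/x)) and y* = (y/x)·x*.
Numerically y/x = 0.846939, so x* = 98/(11.1 + 12.4·0.846939) = 4.5366 and y* = 0.846939·4.5366 = 3.8422.

y* = 3.8422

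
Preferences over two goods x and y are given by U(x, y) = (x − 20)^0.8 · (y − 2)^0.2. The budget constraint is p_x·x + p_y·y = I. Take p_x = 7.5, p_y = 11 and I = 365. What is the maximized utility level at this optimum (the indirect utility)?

This is Cobb-Douglas in (x−20, y−2): tangency gives 0.8·p_y·(y−2) = 0.2·p_x·(x−20).
Substituting into the budget: x* = 20 + 0.8·(I − 20·p_x − 2·p_y)/p_x, and y* = 2 + 0.2·(…)/p_y.
Discretionary income = 365 − 20·7.5 − 2·11 = 193; x* = 20 + 0.8·193/7.5 = 40.5867; y* = 2 + 0.2·193/11 = 5.5091.
Utility at the optimum: U(40.5867, 5.5091) = 14.4513.

V = 14.4513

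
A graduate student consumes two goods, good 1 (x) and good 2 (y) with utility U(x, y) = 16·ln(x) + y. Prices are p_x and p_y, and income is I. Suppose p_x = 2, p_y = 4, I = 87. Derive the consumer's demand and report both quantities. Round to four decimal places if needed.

MU_x = 16/x, MU_y = 1. Tangency: 16/x = p_x/p_y.
So x*(p_x,p_y) = 16·p_y/p_x, independent of income; and y* = (I − 16·p_y)/p_y.
At the given prices: x* = 16·4/2 = 32, and y* = 5.75.

x* = 32, y* = 5.75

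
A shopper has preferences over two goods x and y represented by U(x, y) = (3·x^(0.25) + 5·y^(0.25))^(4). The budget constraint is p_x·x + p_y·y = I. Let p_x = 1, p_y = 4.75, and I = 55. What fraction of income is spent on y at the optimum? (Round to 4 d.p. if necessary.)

share on y = 0.5403

MRS = MU_x/MU_y = (3/5)·(y/x)^(0.75). Set equal to p_x/p_y.
Hence y/x = ((5/3)·p_x/p_y)^(1/(0.75)), i.e. raised to the 4/3 power.
With the ratio pinned down, the budget gives x* = I/(p_x + p_y·(y/x)) and y* = (y/x)·x*.
Numerically y/x = 0.24748, so x* = 55/(1 + 4.75·0.24748) = 25.2812 and y* = 0.24748·25.2812 = 6.2566.
Expenditure on y: 4.75·6.2566 = 29.7188; share = 0.5403.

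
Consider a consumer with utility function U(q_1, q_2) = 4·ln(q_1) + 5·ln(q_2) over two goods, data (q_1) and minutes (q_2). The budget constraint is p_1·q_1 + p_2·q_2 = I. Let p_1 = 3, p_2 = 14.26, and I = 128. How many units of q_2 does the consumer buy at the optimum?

q_2* = 4.9868

The MRS is (4/5)·q_2/q_1. Set MRS = p_1/p_2.
So 4·p_2·q_2 = 5·p_1·q_1; combined with the budget, a share 4/9 of income goes to q_1.
Demand: q_1*(p_1,p_2,I) = 4/9·I/p_1 and q_2* = 5/9·I/p_2.
At p_1=3, p_2=14.26, I=128: q_2* = 5/9·128/14.26 = 4.9868.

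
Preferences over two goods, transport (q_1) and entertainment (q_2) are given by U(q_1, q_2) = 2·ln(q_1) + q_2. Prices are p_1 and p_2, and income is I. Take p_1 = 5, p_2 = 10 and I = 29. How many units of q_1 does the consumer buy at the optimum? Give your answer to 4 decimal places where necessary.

q_1* = 4

So q_1*(p_1,p_2) = 2·p_2/p_1, independent of income; and q_2* = (I − 2·p_2)/p_2.
At the given prices: q_1* = 2·10/5 = 4.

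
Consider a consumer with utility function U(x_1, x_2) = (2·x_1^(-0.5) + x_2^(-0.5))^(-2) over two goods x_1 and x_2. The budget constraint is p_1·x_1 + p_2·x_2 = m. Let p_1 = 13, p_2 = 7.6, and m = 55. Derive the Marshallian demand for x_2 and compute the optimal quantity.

x_2* = 2.4968

MRS = MU_x_1/MU_x_2 = 2·(x_2/x_1)^(1.5). Set equal to p_1/p_2.
Hence x_2/x_1 = ((1/2)·p_1/p_2)^(1/(1.5)), i.e. raised to the 2/3 power.
With the ratio pinned down, the budget gives x_1* = m/(p_1 + p_2·(x_2/x_1)) and x_2* = (x_2/x_1)·x_1*.
Numerically x_2/x_1 = 0.901017, so x_1* = 55/(13 + 7.6·0.901017) = 2.7711 and x_2* = 0.901017·2.7711 = 2.4968.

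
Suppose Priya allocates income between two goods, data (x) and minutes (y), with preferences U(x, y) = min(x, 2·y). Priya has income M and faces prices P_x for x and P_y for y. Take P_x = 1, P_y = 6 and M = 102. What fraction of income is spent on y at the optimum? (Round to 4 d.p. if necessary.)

share on y = 0.75

Leontief preferences: the optimum is at the kink where x/2 = y/1, i.e. y = (1/2)·x.
Budget: P_x·x + P_y·(1/2)·x = M, so (2·P_x + P_y)·x = 2·M.
Demand: x*(P_x,P_y,M) = 2·M/(2·P_x + P_y), y* = M/(2·P_x + P_y).
Here 2·1 + 6 = 8, giving x* = 25.5 and y* = 12.75.
Expenditure on y: 6·12.75 = 76.5; share = 0.75.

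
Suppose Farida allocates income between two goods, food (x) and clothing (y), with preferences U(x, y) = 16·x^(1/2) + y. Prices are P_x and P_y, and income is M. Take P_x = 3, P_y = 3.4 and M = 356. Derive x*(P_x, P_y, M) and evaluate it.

Set MRS = P_x/P_y: 8·x^(−1/2) = P_x/P_y.
Thus x* = (8·P_y/P_x)² — independent of M — with the rest of income spent on y.
Plugging in: x* = (8·3.4/3)² = 82.2044.

x* = 82.2044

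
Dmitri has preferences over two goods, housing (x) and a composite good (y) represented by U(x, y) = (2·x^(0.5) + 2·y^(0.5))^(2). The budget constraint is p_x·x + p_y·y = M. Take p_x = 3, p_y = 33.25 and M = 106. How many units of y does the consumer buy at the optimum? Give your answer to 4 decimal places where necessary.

y* = 0.2638

From the CES first-order condition, (y/x)^(0.5) = p_x/p_y.
Hence y/x = (p_x/p_y)^(1/(0.5)), i.e. raised to the 2 power.
With the ratio pinned down, the budget gives x* = M/(p_x + p_y·(y/x)) and y* = (y/x)·x*.
Numerically y/x = 0.008141, so x* = 106/(3 + 33.25·0.008141) = 32.4092 and y* = 0.008141·32.4092 = 0.2638.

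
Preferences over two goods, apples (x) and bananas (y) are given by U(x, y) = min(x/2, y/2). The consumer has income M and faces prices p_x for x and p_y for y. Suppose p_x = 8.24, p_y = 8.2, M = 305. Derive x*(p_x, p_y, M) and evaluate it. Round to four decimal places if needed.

With perfect complements, no substitution: consume in ratio x:y = 2:2.
Budget: p_x·x + p_y·x = M, so (2·p_x + 2·p_y)·x = 2·M.
Demand: x*(p_x,p_y,M) = 2·M/(2·p_x + 2·p_y), y* = 2·M/(2·p_x + 2·p_y).
Here 2·8.24 + 2·8.2 = 32.88, giving x* = 18.5523.

x* = 18.5523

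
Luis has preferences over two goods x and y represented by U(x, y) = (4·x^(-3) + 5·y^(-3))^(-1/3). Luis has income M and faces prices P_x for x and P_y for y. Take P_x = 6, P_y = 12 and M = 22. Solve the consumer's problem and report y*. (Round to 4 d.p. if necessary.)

Substitute y = (y/x)·x into the budget: x* = M/(P_x + P_y·(y/x)).
Numerically y/x = 0.88914, so x* = 22/(6 + 12·0.88914) = 1.3198 and y* = 0.88914·1.3198 = 1.1735.

y* = 1.1735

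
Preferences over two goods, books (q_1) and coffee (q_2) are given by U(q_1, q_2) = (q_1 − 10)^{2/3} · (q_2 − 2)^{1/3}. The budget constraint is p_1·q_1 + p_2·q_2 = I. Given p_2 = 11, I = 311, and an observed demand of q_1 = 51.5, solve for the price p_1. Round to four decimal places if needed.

Let q_1' = q_1−10, q_2' = q_2−2. MRS = 2·q_2'/q_1' = p_1/p_2.
Substituting into the budget: q_1* = 10 + 2/3·(I − 10·p_1 − 2·p_2)/p_1, and q_2* = 2 + 1/3·(…)/p_2.
Set q_1* = 51.5 in the demand function and solve for p_1: p_1 = 4.

p_1 = 4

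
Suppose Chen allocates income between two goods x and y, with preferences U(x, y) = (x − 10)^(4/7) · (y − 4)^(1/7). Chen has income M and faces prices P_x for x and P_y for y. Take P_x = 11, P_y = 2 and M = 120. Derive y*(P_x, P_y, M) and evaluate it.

y* = 4.2

Discretionary income = 120 − 10·11 − 4·2 = 2; y* = 4 + 0.2·2/2 = 4.2.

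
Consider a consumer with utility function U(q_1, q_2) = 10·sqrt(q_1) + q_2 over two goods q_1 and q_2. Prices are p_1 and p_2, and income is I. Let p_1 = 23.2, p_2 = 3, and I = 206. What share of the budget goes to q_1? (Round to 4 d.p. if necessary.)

share on q_1 = 0.0471

MU_q_1 = 5/√q_1, MU_q_2 = 1. Tangency: 5/√q_1 = p_1/p_2.
Solve: √q_1 = 5·p_2/p_1, so q_1*(p_1,p_2) = (5·p_2/p_1)², and q_2* = (I − p_1·q_1*)/p_2.
Plugging in: q_1* = (5·3/23.2)² = 0.418, q_2* = 65.4339.
Expenditure on q_1: 23.2·0.418 = 9.6983; share = 0.0471.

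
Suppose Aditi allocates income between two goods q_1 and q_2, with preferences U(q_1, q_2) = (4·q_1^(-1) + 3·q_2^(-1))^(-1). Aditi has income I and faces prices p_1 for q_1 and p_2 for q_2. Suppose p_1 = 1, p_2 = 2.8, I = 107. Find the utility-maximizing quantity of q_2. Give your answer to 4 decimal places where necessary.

From the CES first-order condition, (4/3)·(q_2/q_1)^(2) = p_1/p_2.
Solve for the ratio: q_2/q_1 = [(3/4)·p_1/p_2]^(0.5).
Substitute q_2 = (q_2/q_1)·q_1 into the budget: q_1* = I/(p_1 + p_2·(q_2/q_1)).
Numerically q_2/q_1 = 0.517549, so q_1* = 107/(1 + 2.8·0.517549) = 43.6888 and q_2* = 0.517549·43.6888 = 22.6111.

q_2* = 22.6111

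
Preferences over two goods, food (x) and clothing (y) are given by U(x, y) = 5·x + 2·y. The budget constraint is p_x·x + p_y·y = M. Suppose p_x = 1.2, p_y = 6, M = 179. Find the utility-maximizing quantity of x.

Perfect substitutes: compare marginal utility per dollar. 5/p_x vs 2/p_y → 4.1667 vs 0.3333.
x gives more utility per dollar, so spend all income on x: x* = M/p_x, y* = 0.
Numerically: x* = 149.1667, y* = 0.

x* = 149.1667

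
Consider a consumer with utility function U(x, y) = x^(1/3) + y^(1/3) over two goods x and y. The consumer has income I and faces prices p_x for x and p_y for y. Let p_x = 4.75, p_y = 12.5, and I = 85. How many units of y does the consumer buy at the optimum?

y* = 2.5932

MU_x ∝ x^(-2/3), MU_y ∝ y^(-2/3), so MRS = (y/x)^(2/3) = p_x/p_y.
Solve for the ratio: y/x = [p_x/p_y]^(1.5).
Substitute y = (y/x)·x into the budget: x* = I/(p_x + p_y·(y/x)).
Numerically y/x = 0.234248, so x* = 85/(4.75 + 12.5·0.234248) = 11.0705 and y* = 0.234248·11.0705 = 2.5932.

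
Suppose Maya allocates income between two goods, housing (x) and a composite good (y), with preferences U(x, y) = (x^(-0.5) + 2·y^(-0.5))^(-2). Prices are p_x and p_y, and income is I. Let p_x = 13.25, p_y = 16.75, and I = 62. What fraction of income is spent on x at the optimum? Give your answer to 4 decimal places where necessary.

share on x = 0.3681

MRS = MU_x/MU_y = (1/2)·(y/x)^(1.5). Set equal to p_x/p_y.
Hence y/x = (2·p_x/p_y)^(1/(1.5)), i.e. raised to the 2/3 power.
Substitute y = (y/x)·x into the budget: x* = I/(p_x + p_y·(y/x)).
Numerically y/x = 1.357753, so x* = 62/(13.25 + 16.75·1.357753) = 1.7226 and y* = 1.357753·1.7226 = 2.3388.
Expenditure on x: 13.25·1.7226 = 22.8243; share = 0.3681.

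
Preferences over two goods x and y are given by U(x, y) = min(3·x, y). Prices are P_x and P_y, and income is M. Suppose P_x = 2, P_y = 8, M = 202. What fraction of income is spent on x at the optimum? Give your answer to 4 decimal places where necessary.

share on x = 0.0769

Leontief preferences: the optimum is at the kink where x/1 = y/3, i.e. y = 3·x.
Budget: P_x·x + P_y·3·x = M, so (P_x + 3·P_y)·x = M.
Demand: x*(P_x,P_y,M) = M/(P_x + 3·P_y), y* = 3·M/(P_x + 3·P_y).
Here 2 + 3·8 = 26, giving x* = 7.7692 and y* = 23.3077.
Expenditure on x: 2·7.7692 = 15.5385; share = 0.0769.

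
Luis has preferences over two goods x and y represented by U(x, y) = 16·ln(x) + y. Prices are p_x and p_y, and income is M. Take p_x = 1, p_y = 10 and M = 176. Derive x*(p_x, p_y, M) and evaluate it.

x* = 160

Set MRS = p_x/p_y: (16/x)/1 = p_x/p_y.
So x*(p_x,p_y) = 16·p_y/p_x, independent of income; and y* = (M − 16·p_y)/p_y.
At the given prices: x* = 16·10/1 = 160.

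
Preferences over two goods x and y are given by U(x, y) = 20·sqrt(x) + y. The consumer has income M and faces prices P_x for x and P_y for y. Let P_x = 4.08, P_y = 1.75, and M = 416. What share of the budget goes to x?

Set MRS = P_x/P_y: 10·x^(−1/2) = P_x/P_y.
Thus x* = (10·P_y/P_x)² — independent of M — with the rest of income spent on y.
Plugging in: x* = (10·1.75/4.08)² = 18.3974, y* = 194.8221.
Expenditure on x: 4.08·18.3974 = 75.0613; share = 0.1804.

share on x = 0.1804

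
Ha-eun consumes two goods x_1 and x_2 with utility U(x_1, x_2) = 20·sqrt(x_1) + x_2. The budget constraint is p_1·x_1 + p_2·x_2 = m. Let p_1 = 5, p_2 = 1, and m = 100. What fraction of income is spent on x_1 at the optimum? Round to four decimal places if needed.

share on x_1 = 0.2

Utility is quasi-linear in x_2; the FOC for x_1 is 10/√x_1 = p_1/p_2.
Solve: √x_1 = 10·p_2/p_1, so x_1*(p_1,p_2) = (10·p_2/p_1)², and x_2* = (m − p_1·x_1*)/p_2.
Plugging in: x_1* = (10·1/5)² = 4, x_2* = 80.
Expenditure on x_1: 5·4 = 20; share = 0.2.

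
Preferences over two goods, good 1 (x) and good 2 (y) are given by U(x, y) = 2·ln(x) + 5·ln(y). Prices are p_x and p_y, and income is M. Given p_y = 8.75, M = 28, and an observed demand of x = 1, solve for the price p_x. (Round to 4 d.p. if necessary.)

The MRS is (2/5)·y/x. Set MRS = p_x/p_y.
So 2·p_y·y = 5·p_x·x; combined with the budget, a share 2/7 of income goes to x.
Demand: x*(p_x,p_y,M) = 2/7·M/p_x and y* = 5/7·M/p_y.
Set x* = 1 in the demand function and solve for p_x: p_x = 8.

p_x = 8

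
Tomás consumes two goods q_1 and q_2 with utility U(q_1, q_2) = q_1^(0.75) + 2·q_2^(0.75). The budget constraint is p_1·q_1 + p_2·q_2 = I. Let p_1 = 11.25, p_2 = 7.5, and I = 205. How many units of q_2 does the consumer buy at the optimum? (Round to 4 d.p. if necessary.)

q_2* = 26.8364

MU_q_1 ∝ q_1^(-0.25), MU_q_2 ∝ 2·q_2^(-0.25), so MRS = (1/2)·(q_2/q_1)^(0.25) = p_1/p_2.
Hence q_2/q_1 = (2·p_1/p_2)^(1/(0.25)), i.e. raised to the 4 power.
Substitute q_2 = (q_2/q_1)·q_1 into the budget: q_1* = I/(p_1 + p_2·(q_2/q_1)).
Numerically q_2/q_1 = 81, so q_1* = 205/(11.25 + 7.5·81) = 0.3313 and q_2* = 81·0.3313 = 26.8364.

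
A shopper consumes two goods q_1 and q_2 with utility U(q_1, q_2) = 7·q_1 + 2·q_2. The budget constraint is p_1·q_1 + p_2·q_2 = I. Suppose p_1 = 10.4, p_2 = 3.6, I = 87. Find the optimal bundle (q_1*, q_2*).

q_1* = 8.3654, q_2* = 0

Perfect substitutes: compare marginal utility per dollar. 7/p_1 vs 2/p_2 → 0.6731 vs 0.5556.
q_1 gives more utility per dollar, so spend all income on q_1: q_1* = I/p_1, q_2* = 0.
Numerically: q_1* = 8.3654, q_2* = 0.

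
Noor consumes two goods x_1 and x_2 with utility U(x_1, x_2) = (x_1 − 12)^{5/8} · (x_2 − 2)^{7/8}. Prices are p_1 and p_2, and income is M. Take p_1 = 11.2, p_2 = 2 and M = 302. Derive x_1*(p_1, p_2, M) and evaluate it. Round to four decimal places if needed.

Let x_1' = x_1−12, x_2' = x_2−2. MRS = (5/7)·x_2'/x_1' = p_1/p_2.
After buying the subsistence bundle (12, 2), a share 5/12 of the remaining income goes to x_1: x_1* = 12 + 5/12·(M − 12p_1 − 2p_2)/p_1.
Discretionary income = 302 − 12·11.2 − 2·2 = 163.6; x_1* = 12 + 5/12·163.6/11.2 = 18.0863.

x_1* = 18.0863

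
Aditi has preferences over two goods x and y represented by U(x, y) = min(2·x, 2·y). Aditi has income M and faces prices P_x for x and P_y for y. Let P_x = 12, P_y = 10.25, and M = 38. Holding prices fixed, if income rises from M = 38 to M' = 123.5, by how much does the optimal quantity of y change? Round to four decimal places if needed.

Leontief preferences: the optimum is at the kink where x/2 = y/2, i.e. y = x.
Budget: P_x·x + P_y·x = M, so (2·P_x + 2·P_y)·x = 2·M.
Demand: x*(P_x,P_y,M) = 2·M/(2·P_x + 2·P_y), y* = 2·M/(2·P_x + 2·P_y).
Here 2·12 + 2·10.25 = 44.5, giving y* = 1.7079.
At M' = 123.5: y* = 5.5506. Change: 5.5506 − 1.7079 = 3.8427.

Δy* = 3.8427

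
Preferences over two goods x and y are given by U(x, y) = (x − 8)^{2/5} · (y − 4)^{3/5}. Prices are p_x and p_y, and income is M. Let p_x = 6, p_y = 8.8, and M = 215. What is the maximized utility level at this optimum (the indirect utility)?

This is Cobb-Douglas in (x−8, y−4): tangency gives 0.4·p_y·(y−4) = 0.6·p_x·(x−8).
After buying the subsistence bundle (8, 4), a share 0.4 of the remaining income goes to x: x* = 8 + 0.4·(M − 8p_x − 4p_y)/p_x.
Discretionary income = 215 − 8·6 − 4·8.8 = 131.8; x* = 8 + 0.4·131.8/6 = 16.7867; y* = 4 + 0.6·131.8/8.8 = 12.9864.
Utility at the optimum: U(16.7867, 12.9864) = 8.9059.

V = 8.9059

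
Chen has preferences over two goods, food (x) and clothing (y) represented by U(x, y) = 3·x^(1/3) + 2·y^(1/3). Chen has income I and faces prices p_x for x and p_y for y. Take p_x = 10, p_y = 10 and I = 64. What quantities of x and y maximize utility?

x* = 4.1442, y* = 2.2558

MU_x ∝ 3·x^(-2/3), MU_y ∝ 2·y^(-2/3), so MRS = (3/2)·(y/x)^(2/3) = p_x/p_y.
Hence y/x = ((2/3)·p_x/p_y)^(1/(2/3)), i.e. raised to the 1.5 power.
Substitute y = (y/x)·x into the budget: x* = I/(p_x + p_y·(y/x)).
Numerically y/x = 0.544331, so x* = 64/(10 + 10·0.544331) = 4.1442 and y* = 0.544331·4.1442 = 2.2558.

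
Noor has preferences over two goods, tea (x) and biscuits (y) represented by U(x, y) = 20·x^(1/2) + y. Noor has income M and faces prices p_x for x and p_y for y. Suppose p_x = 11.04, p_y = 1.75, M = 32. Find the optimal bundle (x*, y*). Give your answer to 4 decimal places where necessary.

x* = 2.5127, y* = 2.4343

MU_x = 10/√x, MU_y = 1. Tangency: 10/√x = p_x/p_y.
Thus x* = (10·p_y/p_x)² — independent of M — with the rest of income spent on y.
Plugging in: x* = (10·1.75/11.04)² = 2.5127, y* = 2.4343.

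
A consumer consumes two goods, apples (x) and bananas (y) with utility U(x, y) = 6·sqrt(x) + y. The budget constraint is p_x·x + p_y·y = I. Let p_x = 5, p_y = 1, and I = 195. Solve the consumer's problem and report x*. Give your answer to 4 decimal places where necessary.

MU_x = 3/√x, MU_y = 1. Tangency: 3/√x = p_x/p_y.
Thus x* = (3·p_y/p_x)² — independent of I — with the rest of income spent on y.
Plugging in: x* = (3·1/5)² = 0.36.

x* = 0.36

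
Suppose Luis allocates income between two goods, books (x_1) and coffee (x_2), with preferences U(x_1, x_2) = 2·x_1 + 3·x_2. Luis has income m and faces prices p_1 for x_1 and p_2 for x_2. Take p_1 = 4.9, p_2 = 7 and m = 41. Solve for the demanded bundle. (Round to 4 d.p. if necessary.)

Perfect substitutes: compare marginal utility per dollar. 2/p_1 vs 3/p_2 → 0.4082 vs 0.4286.
x_2 gives more utility per dollar, so spend all income on x_2: x_2* = m/p_2, x_1* = 0.
Numerically: x_1* = 0, x_2* = 5.8571.

x_1* = 0, x_2* = 5.8571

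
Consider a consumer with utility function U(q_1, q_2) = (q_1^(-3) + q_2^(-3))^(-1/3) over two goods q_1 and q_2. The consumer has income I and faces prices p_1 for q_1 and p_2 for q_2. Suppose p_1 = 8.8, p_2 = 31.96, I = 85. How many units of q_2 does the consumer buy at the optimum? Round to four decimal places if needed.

q_2* = 1.9271

MU_q_1 ∝ q_1^(-4), MU_q_2 ∝ q_2^(-4), so MRS = (q_2/q_1)^(4) = p_1/p_2.
Solve for the ratio: q_2/q_1 = [p_1/p_2]^(0.25).
With the ratio pinned down, the budget gives q_1* = I/(p_1 + p_2·(q_2/q_1)) and q_2* = (q_2/q_1)·q_1*.
Numerically q_2/q_1 = 0.724384, so q_1* = 85/(8.8 + 31.96·0.724384) = 2.6603 and q_2* = 0.724384·2.6603 = 1.9271.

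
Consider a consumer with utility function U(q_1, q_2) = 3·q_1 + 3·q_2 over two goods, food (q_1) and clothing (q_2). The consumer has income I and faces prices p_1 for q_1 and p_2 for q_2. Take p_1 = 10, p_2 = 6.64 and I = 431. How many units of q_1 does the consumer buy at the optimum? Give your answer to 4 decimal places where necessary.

Numerically: q_1* = 0, q_2* = 64.9096.

q_1* = 0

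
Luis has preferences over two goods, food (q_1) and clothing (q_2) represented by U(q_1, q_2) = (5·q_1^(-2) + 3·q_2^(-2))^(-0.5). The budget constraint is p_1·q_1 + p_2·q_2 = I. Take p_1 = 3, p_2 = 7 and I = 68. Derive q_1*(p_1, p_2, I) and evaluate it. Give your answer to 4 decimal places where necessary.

MRS = MU_q_1/MU_q_2 = (5/3)·(q_2/q_1)^(3). Set equal to p_1/p_2.
Solve for the ratio: q_2/q_1 = [(3/5)·p_1/p_2]^(1/3).
Substitute q_2 = (q_2/q_1)·q_1 into the budget: q_1* = I/(p_1 + p_2·(q_2/q_1)).
Numerically q_2/q_1 = 0.635904, so q_1* = 68/(3 + 7·0.635904) = 9.1259.

q_1* = 9.1259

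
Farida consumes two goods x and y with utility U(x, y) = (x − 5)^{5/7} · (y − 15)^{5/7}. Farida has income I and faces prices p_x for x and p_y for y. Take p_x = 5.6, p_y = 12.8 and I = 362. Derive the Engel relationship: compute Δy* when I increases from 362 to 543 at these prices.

Let x' = x−5, y' = y−15. MRS = y'/x' = p_x/p_y.
Substituting into the budget: x* = 5 + 0.5·(I − 5·p_x − 15·p_y)/p_x, and y* = 15 + 0.5·(…)/p_y.
Discretionary income = 362 − 5·5.6 − 15·12.8 = 142; y* = 15 + 0.5·142/12.8 = 20.5469.
At I' = 543: y* = 27.6172. Change: 27.6172 − 20.5469 = 7.0703.

Δy* = 7.0703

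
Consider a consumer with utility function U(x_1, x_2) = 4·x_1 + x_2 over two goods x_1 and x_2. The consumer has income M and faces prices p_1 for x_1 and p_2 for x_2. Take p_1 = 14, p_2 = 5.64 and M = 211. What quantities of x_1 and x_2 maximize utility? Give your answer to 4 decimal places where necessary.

x_1* = 15.0714, x_2* = 0

Linear utility — the consumer picks whichever good has higher MU/price: 4/14 = 0.2857 vs 1/5.64 = 0.1773.
x_1 gives more utility per dollar, so spend all income on x_1: x_1* = M/p_1, x_2* = 0.
Numerically: x_1* = 15.0714, x_2* = 0.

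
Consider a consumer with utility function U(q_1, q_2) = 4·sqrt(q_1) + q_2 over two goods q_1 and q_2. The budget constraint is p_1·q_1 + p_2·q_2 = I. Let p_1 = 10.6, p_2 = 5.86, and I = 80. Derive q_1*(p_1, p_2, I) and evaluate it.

q_1* = 1.2225

Utility is quasi-linear in q_2; the FOC for q_1 is 2/√q_1 = p_1/p_2.
Solve: √q_1 = 2·p_2/p_1, so q_1*(p_1,p_2) = (2·p_2/p_1)², and q_2* = (I − p_1·q_1*)/p_2.
Plugging in: q_1* = (2·5.86/10.6)² = 1.2225.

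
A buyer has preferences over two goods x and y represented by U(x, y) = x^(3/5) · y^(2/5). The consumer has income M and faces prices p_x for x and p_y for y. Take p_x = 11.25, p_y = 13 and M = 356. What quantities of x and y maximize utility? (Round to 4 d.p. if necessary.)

x* = 18.9867, y* = 10.9538

MU_x/MU_y = (0.6·y)/(0.4·x); tangency sets this equal to p_x/p_y.
So 0.6·p_y·y = 0.4·p_x·x; combined with the budget, a share 0.6 of income goes to x.
Demand: x*(p_x,p_y,M) = 0.6·M/p_x and y* = 0.4·M/p_y.
At p_x=11.25, p_y=13, M=356: x* = 0.6·356/11.25 = 18.9867, y* = 10.9538.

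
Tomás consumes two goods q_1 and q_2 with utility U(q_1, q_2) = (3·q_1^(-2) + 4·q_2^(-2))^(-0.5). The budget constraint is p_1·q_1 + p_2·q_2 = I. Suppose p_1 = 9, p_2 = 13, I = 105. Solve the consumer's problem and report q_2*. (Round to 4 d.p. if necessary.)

q_2* = 4.7205

MU_q_1 ∝ 3·q_1^(-3), MU_q_2 ∝ 4·q_2^(-3), so MRS = (3/4)·(q_2/q_1)^(3) = p_1/p_2.
Solve for the ratio: q_2/q_1 = [(4/3)·p_1/p_2]^(1/3).
Substitute q_2 = (q_2/q_1)·q_1 into the budget: q_1* = I/(p_1 + p_2·(q_2/q_1)).
Numerically q_2/q_1 = 0.973672, so q_1* = 105/(9 + 13·0.973672) = 4.8482 and q_2* = 0.973672·4.8482 = 4.7205.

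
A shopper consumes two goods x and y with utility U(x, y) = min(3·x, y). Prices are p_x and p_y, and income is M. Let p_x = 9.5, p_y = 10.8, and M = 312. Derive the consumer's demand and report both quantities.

x* = 7.4463, y* = 22.3389

Demand: x*(p_x,p_y,M) = M/(p_x + 3·p_y), y* = 3·M/(p_x + 3·p_y).
Here 9.5 + 3·10.8 = 41.9, giving x* = 7.4463 and y* = 22.3389.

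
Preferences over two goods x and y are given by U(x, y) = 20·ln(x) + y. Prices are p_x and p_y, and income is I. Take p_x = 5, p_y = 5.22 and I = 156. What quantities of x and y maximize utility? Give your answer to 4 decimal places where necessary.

x* = 20.88, y* = 9.8851

Set MRS = p_x/p_y: (20/x)/1 = p_x/p_y.
So x*(p_x,p_y) = 20·p_y/p_x, independent of income; and y* = (I − 20·p_y)/p_y.
At the given prices: x* = 20·5.22/5 = 20.88, and y* = 9.8851.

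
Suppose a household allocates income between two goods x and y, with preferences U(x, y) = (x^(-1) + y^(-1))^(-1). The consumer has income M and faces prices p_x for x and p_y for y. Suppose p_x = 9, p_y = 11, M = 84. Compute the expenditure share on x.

share on x = 0.4749

From the CES first-order condition, (y/x)^(2) = p_x/p_y.
Solve for the ratio: y/x = [p_x/p_y]^(0.5).
With the ratio pinned down, the budget gives x* = M/(p_x + p_y·(y/x)) and y* = (y/x)·x*.
Numerically y/x = 0.904534, so x* = 84/(9 + 11·0.904534) = 4.4327 and y* = 0.904534·4.4327 = 4.0096.
Expenditure on x: 9·4.4327 = 39.8947; share = 0.4749.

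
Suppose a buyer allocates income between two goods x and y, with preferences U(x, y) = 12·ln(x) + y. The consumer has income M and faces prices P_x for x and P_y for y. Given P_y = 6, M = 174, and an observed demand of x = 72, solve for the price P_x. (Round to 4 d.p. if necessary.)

Set MRS = P_x/P_y: (12/x)/1 = P_x/P_y.
So x*(P_x,P_y) = 12·P_y/P_x, independent of income; and y* = (M − 12·P_y)/P_y.
Set x* = 72 in the demand function and solve for P_x: P_x = 1.

P_x = 1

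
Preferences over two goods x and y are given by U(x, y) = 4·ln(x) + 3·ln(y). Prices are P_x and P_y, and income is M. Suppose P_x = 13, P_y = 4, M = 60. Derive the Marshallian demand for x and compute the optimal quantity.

x* = 2.6374

Tangency: MRS = (4/3)·y/x = P_x/P_y.
Rearranging, P_y·y = (3/4)·P_x·x. Substituting into the budget gives P_x·x·(1 + (3/4)) = M.
Demand: x*(P_x,P_y,M) = 4/7·M/P_x and y* = 3/7·M/P_y.
At P_x=13, P_y=4, M=60: x* = 4/7·60/13 = 2.6374.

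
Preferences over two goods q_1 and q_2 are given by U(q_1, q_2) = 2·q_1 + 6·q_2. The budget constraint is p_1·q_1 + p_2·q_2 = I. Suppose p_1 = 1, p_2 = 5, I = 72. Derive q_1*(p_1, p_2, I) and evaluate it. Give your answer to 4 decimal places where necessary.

Perfect substitutes: compare marginal utility per dollar. 2/p_1 vs 6/p_2 → 2 vs 1.2.
q_1 gives more utility per dollar, so spend all income on q_1: q_1* = I/p_1, q_2* = 0.
Numerically: q_1* = 72, q_2* = 0.

q_1* = 72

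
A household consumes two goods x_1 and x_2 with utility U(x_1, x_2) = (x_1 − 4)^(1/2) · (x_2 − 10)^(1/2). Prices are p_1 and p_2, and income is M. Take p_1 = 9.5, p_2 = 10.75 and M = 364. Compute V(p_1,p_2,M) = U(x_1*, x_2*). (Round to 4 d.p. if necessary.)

Let x_1' = x_1−4, x_2' = x_2−10. MRS = x_2'/x_1' = p_1/p_2.
After buying the subsistence bundle (4, 10), a share 0.5 of the remaining income goes to x_1: x_1* = 4 + 0.5·(M − 4p_1 − 10p_2)/p_1.
Discretionary income = 364 − 4·9.5 − 10·10.75 = 218.5; x_1* = 4 + 0.5·218.5/9.5 = 15.5; x_2* = 10 + 0.5·218.5/10.75 = 20.1628.
Utility at the optimum: U(15.5, 20.1628) = 10.8107.

V = 10.8107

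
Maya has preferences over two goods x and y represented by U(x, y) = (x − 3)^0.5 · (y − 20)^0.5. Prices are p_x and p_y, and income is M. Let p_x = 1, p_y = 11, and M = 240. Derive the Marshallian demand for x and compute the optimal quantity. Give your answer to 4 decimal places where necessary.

Let x' = x−3, y' = y−20. MRS = y'/x' = p_x/p_y.
After buying the subsistence bundle (3, 20), a share 0.5 of the remaining income goes to x: x* = 3 + 0.5·(M − 3p_x − 20p_y)/p_x.
Discretionary income = 240 − 3·1 − 20·11 = 17; x* = 3 + 0.5·17/1 = 11.5.

x* = 11.5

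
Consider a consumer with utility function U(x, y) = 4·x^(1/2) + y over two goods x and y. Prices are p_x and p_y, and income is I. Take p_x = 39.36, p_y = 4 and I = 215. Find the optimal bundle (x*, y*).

Utility is quasi-linear in y; the FOC for x is 2/√x = p_x/p_y.
Solve: √x = 2·p_y/p_x, so x*(p_x,p_y) = (2·p_y/p_x)², and y* = (I − p_x·x*)/p_y.
Plugging in: x* = (2·4/39.36)² = 0.0413, y* = 53.3435.

x* = 0.0413, y* = 53.3435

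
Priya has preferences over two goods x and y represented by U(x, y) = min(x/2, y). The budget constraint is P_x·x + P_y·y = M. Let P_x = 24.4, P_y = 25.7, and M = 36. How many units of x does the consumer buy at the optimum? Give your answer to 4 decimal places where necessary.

x* = 0.9664

Leontief preferences: the optimum is at the kink where x/2 = y/1, i.e. y = (1/2)·x.
Budget: P_x·x + P_y·(1/2)·x = M, so (2·P_x + P_y)·x = 2·M.
Demand: x*(P_x,P_y,M) = 2·M/(2·P_x + P_y), y* = M/(2·P_x + P_y).
Here 2·24.4 + 25.7 = 74.5, giving x* = 0.9664.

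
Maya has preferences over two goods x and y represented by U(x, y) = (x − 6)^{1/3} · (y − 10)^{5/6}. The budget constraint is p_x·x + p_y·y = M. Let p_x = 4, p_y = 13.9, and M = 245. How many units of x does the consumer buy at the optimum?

Discretionary income = 245 − 6·4 − 10·13.9 = 82; x* = 6 + 2/7·82/4 = 11.8571.

x* = 11.8571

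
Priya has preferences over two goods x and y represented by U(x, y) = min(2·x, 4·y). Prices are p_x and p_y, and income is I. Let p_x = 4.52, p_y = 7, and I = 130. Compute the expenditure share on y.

Leontief preferences: the optimum is at the kink where x/4 = y/2, i.e. y = (1/2)·x.
Budget: p_x·x + p_y·(1/2)·x = I, so (4·p_x + 2·p_y)·x = 4·I.
Demand: x*(p_x,p_y,I) = 4·I/(4·p_x + 2·p_y), y* = 2·I/(4·p_x + 2·p_y).
Here 4·4.52 + 2·7 = 32.08, giving x* = 16.2095 and y* = 8.1047.
Expenditure on y: 7·8.1047 = 56.7332; share = 0.4364.

share on y = 0.4364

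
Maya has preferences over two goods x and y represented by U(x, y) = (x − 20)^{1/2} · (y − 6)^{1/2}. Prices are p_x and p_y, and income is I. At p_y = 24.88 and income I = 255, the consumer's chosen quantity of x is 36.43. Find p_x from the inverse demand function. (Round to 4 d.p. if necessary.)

p_x = 2

Let x' = x−20, y' = y−6. MRS = y'/x' = p_x/p_y.
Substituting into the budget: x* = 20 + 0.5·(I − 20·p_x − 6·p_y)/p_x, and y* = 6 + 0.5·(…)/p_y.
Set x* = 36.43 in the demand function and solve for p_x: p_x = 2.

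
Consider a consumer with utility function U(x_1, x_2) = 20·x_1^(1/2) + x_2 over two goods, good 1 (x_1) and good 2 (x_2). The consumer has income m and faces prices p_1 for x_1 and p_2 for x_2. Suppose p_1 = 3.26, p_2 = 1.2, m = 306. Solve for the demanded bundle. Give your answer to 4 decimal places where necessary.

Set MRS = p_1/p_2: 10·x_1^(−1/2) = p_1/p_2.
Solve: √x_1 = 10·p_2/p_1, so x_1*(p_1,p_2) = (10·p_2/p_1)², and x_2* = (m − p_1·x_1*)/p_2.
Plugging in: x_1* = (10·1.2/3.26)² = 13.5496, x_2* = 218.1902.

x_1* = 13.5496, x_2* = 218.1902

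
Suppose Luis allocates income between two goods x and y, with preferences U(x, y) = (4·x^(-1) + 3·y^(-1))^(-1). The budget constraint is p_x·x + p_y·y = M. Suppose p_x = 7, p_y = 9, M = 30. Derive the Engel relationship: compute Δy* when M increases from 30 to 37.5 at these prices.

MU_x ∝ 4·x^(-2), MU_y ∝ 3·y^(-2), so MRS = (4/3)·(y/x)^(2) = p_x/p_y.
Solve for the ratio: y/x = [(3/4)·p_x/p_y]^(0.5).
Substitute y = (y/x)·x into the budget: x* = M/(p_x + p_y·(y/x)).
Numerically y/x = 0.763763, so x* = 30/(7 + 9·0.763763) = 2.1623 and y* = 0.763763·2.1623 = 1.6515.
At M' = 37.5: y* = 2.0644. Change: 2.0644 − 1.6515 = 0.4129.

Δy* = 0.4129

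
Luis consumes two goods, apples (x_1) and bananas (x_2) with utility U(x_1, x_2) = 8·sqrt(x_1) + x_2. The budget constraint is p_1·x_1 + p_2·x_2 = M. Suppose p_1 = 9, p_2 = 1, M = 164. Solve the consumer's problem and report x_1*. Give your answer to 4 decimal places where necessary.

MU_x_1 = 4/√x_1, MU_x_2 = 1. Tangency: 4/√x_1 = p_1/p_2.
Solve: √x_1 = 4·p_2/p_1, so x_1*(p_1,p_2) = (4·p_2/p_1)², and x_2* = (M − p_1·x_1*)/p_2.
Plugging in: x_1* = (4·1/9)² = 0.1975.

x_1* = 0.1975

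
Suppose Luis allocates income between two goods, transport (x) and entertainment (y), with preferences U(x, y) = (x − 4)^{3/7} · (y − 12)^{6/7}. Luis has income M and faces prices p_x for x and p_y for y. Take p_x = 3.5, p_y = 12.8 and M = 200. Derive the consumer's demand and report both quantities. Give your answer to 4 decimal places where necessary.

x* = 7.0857, y* = 13.6875

Discretionary income = 200 − 4·3.5 − 12·12.8 = 32.4; x* = 4 + 1/3·32.4/3.5 = 7.0857; y* = 12 + 2/3·32.4/12.8 = 13.6875.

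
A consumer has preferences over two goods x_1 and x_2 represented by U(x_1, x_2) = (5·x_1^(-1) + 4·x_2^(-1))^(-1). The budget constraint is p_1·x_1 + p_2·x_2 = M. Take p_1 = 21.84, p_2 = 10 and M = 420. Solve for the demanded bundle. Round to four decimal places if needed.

Numerically x_2/x_1 = 1.321817, so x_1* = 420/(21.84 + 10·1.321817) = 11.9801 and x_2* = 1.321817·11.9801 = 15.8355.

x_1* = 11.9801, x_2* = 15.8355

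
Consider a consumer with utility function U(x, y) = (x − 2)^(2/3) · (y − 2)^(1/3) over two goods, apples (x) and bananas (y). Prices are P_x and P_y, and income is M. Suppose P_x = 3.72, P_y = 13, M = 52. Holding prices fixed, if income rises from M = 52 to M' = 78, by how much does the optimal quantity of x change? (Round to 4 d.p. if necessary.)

Substituting into the budget: x* = 2 + 2/3·(M − 2·P_x − 2·P_y)/P_x, and y* = 2 + 1/3·(…)/P_y.
Discretionary income = 52 − 2·3.72 − 2·13 = 18.56; x* = 2 + 2/3·18.56/3.72 = 5.3262.
At M' = 78: x* = 9.9857. Change: 9.9857 − 5.3262 = 4.6595.

Δx* = 4.6595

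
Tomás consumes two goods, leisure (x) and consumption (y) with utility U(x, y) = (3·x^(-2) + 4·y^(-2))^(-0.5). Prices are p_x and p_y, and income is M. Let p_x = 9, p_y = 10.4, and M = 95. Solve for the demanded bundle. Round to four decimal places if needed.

x* = 4.7719, y* = 5.0051

MU_x ∝ 3·x^(-3), MU_y ∝ 4·y^(-3), so MRS = (3/4)·(y/x)^(3) = p_x/p_y.
Hence y/x = ((4/3)·p_x/p_y)^(1/(3)), i.e. raised to the 1/3 power.
Substitute y = (y/x)·x into the budget: x* = M/(p_x + p_y·(y/x)).
Numerically y/x = 1.048856, so x* = 95/(9 + 10.4·1.048856) = 4.7719 and y* = 1.048856·4.7719 = 5.0051.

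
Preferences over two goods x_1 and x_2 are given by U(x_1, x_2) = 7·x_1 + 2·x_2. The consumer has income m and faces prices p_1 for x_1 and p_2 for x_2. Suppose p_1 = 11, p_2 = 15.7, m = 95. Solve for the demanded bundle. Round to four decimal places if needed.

Linear utility — the consumer picks whichever good has higher MU/price: 7/11 = 0.6364 vs 2/15.7 = 0.1274.
x_1 gives more utility per dollar, so spend all income on x_1: x_1* = m/p_1, x_2* = 0.
Numerically: x_1* = 8.6364, x_2* = 0.

x_1* = 8.6364, x_2* = 0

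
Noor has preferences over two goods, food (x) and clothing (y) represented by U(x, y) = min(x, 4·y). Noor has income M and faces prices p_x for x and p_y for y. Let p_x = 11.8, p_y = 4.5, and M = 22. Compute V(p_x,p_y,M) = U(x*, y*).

With perfect complements, no substitution: consume in ratio x:y = 4:1.
Budget: p_x·x + p_y·(1/4)·x = M, so (4·p_x + p_y)·x = 4·M.
Demand: x*(p_x,p_y,M) = 4·M/(4·p_x + p_y), y* = M/(4·p_x + p_y).
Here 4·11.8 + 4.5 = 51.7, giving x* = 1.7021 and y* = 0.4255.
Utility at the optimum: U(1.7021, 0.4255) = 1.7021.

V = 1.7021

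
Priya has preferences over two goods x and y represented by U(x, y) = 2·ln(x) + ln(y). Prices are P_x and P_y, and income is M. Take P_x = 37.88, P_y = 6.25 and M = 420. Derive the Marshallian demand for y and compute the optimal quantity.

Demand: x*(P_x,P_y,M) = 2/3·M/P_x and y* = 1/3·M/P_y.
At P_x=37.88, P_y=6.25, M=420: y* = 1/3·420/6.25 = 22.4.

y* = 22.4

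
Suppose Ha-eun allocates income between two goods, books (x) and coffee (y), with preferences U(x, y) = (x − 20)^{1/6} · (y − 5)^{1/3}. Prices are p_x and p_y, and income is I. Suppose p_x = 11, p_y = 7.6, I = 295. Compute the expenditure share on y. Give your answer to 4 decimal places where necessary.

share on y = 0.2124

MRS = (1/2)·(y−5)/(x−20). Tangency with p_x/p_y gives y−5 = 2·(p_x/p_y)·(x−20).
After buying the subsistence bundle (20, 5), a share 1/3 of the remaining income goes to x: x* = 20 + 1/3·(I − 20p_x − 5p_y)/p_x.
Discretionary income = 295 − 20·11 − 5·7.6 = 37; x* = 20 + 1/3·37/11 = 21.1212; y* = 5 + 2/3·37/7.6 = 8.2456.
Expenditure on y: 7.6·8.2456 = 62.6667; share = 0.2124.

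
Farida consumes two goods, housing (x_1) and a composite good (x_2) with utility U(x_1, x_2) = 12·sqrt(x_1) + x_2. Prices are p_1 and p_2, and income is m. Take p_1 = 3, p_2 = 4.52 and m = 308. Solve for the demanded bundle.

x_1* = 81.7216, x_2* = 13.9016

Utility is quasi-linear in x_2; the FOC for x_1 is 6/√x_1 = p_1/p_2.
Thus x_1* = (6·p_2/p_1)² — independent of m — with the rest of income spent on x_2.
Plugging in: x_1* = (6·4.52/3)² = 81.7216, x_2* = 13.9016.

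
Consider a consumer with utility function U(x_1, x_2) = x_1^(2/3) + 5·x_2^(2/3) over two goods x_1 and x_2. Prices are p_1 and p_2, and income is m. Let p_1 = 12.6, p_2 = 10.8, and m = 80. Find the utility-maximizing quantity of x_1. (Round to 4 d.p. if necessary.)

MRS = MU_x_1/MU_x_2 = (1/5)·(x_2/x_1)^(1/3). Set equal to p_1/p_2.
Solve for the ratio: x_2/x_1 = [5·p_1/p_2]^(3).
With the ratio pinned down, the budget gives x_1* = m/(p_1 + p_2·(x_2/x_1)) and x_2* = (x_2/x_1)·x_1*.
Numerically x_2/x_1 = 198.49537, so x_1* = 80/(12.6 + 10.8·198.49537) = 0.0371.

x_1* = 0.0371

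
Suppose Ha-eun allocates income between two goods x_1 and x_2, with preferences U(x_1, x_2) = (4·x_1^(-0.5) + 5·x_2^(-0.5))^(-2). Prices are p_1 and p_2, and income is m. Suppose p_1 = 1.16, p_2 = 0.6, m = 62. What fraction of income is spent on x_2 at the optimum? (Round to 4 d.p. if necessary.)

MRS = MU_x_1/MU_x_2 = (4/5)·(x_2/x_1)^(1.5). Set equal to p_1/p_2.
Hence x_2/x_1 = ((5/4)·p_1/p_2)^(1/(1.5)), i.e. raised to the 2/3 power.
With the ratio pinned down, the budget gives x_1* = m/(p_1 + p_2·(x_2/x_1)) and x_2* = (x_2/x_1)·x_1*.
Numerically x_2/x_1 = 1.800851, so x_1* = 62/(1.16 + 0.6·1.800851) = 27.6723 and x_2* = 1.800851·27.6723 = 49.8336.
Expenditure on x_2: 0.6·49.8336 = 29.9002; share = 0.4823.

share on x_2 = 0.4823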